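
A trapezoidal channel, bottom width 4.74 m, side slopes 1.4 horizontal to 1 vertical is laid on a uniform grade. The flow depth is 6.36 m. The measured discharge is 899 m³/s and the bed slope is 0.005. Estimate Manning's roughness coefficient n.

n = 0.015

With bottom width b = 4.74 m and side slope z = 1.4: A = (b + zy)y = (4.74 + 1.4×6.36)×6.36 = 86.78 m²; P = b + 2y√(1+z²) = 4.74 + 2×6.36×1.72 = 26.62 m.
Hydraulic radius R = A/P = 86.78/26.62 = 3.259 m.
Rearranging Manning's equation: n = (1/Q) A R^(2/3) S^(1/2) = (1/899) × 86.78 × 3.259^(2/3) × √0.005 = 0.015.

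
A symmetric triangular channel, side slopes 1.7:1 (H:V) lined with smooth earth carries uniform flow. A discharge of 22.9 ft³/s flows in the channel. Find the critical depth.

At critical depth, Q² T / (g A³) = 1, i.e. A³/T = Q²/g = 22.9²/32.2 = 16.29.
Try y = 1.32 ft: A³/T = 5.791 — short.
Try y = 1.62 ft: A³/T = 16.12 — ≈ 16.29.

y_c = 1.62 ft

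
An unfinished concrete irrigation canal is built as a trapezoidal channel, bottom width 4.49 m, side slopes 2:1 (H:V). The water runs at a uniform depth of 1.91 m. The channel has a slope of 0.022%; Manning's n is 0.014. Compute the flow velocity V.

V = 1.21 m/s

With bottom width b = 4.49 m and side slope z = 2: A = (b + zy)y = (4.49 + 2×1.91)×1.91 = 15.87 m²; P = b + 2y√(1+z²) = 4.49 + 2×1.91×2.236 = 13.03 m.
Hydraulic radius R = A/P = 15.87/13.03 = 1.218 m.
From Manning's equation, V = (1/n) R^(2/3) S^(1/2) = (1/0.014) × 1.218^(2/3) × 0.00022^(1/2) = 1.21 m/s.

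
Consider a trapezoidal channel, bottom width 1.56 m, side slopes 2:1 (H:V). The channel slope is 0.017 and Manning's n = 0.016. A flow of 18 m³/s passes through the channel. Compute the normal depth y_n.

y_n = 0.942 m

Manning's equation rearranged: A R^(2/3) = nQ / (1·√S) = 0.016 × 18 / (√0.017) = 2.209.
Try y = 1.12 m: A R^(2/3) = 3.187 — over.
Try y = 0.808 m: A R^(2/3) = 1.608 — short.
Try y = 0.942 m: A R^(2/3) = 2.209 — matches.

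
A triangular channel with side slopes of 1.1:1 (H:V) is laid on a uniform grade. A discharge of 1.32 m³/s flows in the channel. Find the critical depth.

At critical depth, Q² T / (g A³) = 1, i.e. A³/T = Q²/g = 1.32²/9.81 = 0.1776.
Trying y = 0.882 m: A³/T = 0.3229 — high.
Trying y = 0.625 m: A³/T = 0.0577 — low.
Trying y = 0.783 m: A³/T = 0.1781 — matches.

y_c = 0.783 m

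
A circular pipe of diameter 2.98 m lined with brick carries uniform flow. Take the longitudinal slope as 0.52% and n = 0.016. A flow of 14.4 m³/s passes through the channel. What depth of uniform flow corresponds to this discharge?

Manning's equation rearranged: A R^(2/3) = nQ / (1·√S) = 0.016 × 14.4 / (√0.0052) = 3.195.
Trying y = 1.73 m: A R^(2/3) = 3.659 — too large.
Trying y = 1.59 m: A R^(2/3) = 3.195 — ≈ 3.195.

y_n = 1.59 m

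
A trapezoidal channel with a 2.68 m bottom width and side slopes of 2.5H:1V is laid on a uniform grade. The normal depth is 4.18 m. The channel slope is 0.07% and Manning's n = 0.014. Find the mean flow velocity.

With bottom width b = 2.68 m and side slope z = 2.5: A = (b + zy)y = (2.68 + 2.5×4.18)×4.18 = 54.88 m²; P = b + 2y√(1+z²) = 2.68 + 2×4.18×2.693 = 25.19 m.
Hydraulic radius R = A/P = 54.88/25.19 = 2.179 m.
From Manning's equation, V = (1/n) R^(2/3) S^(1/2) = (1/0.014) × 2.179^(2/3) × 0.0007^(1/2) = 3.18 m/s.

V = 3.18 m/s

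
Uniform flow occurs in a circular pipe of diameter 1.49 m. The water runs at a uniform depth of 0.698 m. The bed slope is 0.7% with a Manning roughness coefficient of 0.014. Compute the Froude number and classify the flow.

supercritical

For a circular section of diameter D = 1.49 m at depth y = 0.698 m, the central angle is θ = 2 arccos(1 − 2y/D) = 3.015 rad. Then A = (D²/8)(θ − sin θ) = 0.8018 m² and P = Dθ/2 = 2.246 m.
Hydraulic radius R = A/P = 0.8018/2.246 = 0.3569 m.
V = (1/n) R^(2/3) √S = (1/0.014) × 0.3569^(2/3) × √0.007 = 3.007 m/s. Hydraulic depth D_h = A/T = 0.8018/1.487 = 0.5392 m.
Froude number Fr = V/√(g·D_h) = 3.007/√(9.81×0.5392) = 1.31, which is greater than 1, so the flow is supercritical.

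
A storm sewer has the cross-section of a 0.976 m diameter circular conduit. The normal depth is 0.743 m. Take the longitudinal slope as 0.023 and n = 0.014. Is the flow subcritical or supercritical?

For a circular section of diameter D = 0.976 m at depth y = 0.743 m, the central angle is θ = 2 arccos(1 − 2y/D) = 4.241 rad. Then A = (D²/8)(θ − sin θ) = 0.6111 m² and P = Dθ/2 = 2.07 m.
Hydraulic radius R = A/P = 0.6111/2.07 = 0.2953 m.
V = (1/n) R^(2/3) √S = (1/0.014) × 0.2953^(2/3) × √0.023 = 4.803 m/s. Hydraulic depth D_h = A/T = 0.6111/0.8322 = 0.7344 m.
Froude number Fr = V/√(g·D_h) = 4.803/√(9.81×0.7344) = 1.79, which is greater than 1, so the flow is supercritical.

supercritical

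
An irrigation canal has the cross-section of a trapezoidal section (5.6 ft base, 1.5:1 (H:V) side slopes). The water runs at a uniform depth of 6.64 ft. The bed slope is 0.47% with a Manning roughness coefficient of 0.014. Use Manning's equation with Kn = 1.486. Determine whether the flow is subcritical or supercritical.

supercritical

With bottom width b = 5.6 ft and side slope z = 1.5: A = (b + zy)y = (5.6 + 1.5×6.64)×6.64 = 103.3 ft²; P = b + 2y√(1+z²) = 5.6 + 2×6.64×1.803 = 29.54 ft.
Hydraulic radius R = A/P = 103.3/29.54 = 3.497 ft.
V = (1.486/n) R^(2/3) √S = (1.486/0.014) × 3.497^(2/3) × √0.0047 = 16.77 ft/s. Hydraulic depth D_h = A/T = 103.3/25.52 = 4.049 ft.
Froude number Fr = V/√(g·D_h) = 16.77/√(32.2×4.049) = 1.47, which is greater than 1, so the flow is supercritical.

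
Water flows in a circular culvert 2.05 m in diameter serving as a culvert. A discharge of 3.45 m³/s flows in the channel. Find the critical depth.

At critical depth, Q² T / (g A³) = 1, i.e. A³/T = Q²/g = 3.45²/9.81 = 1.213.
Trying y = 0.778 m: A³/T = 0.7622 — too small.
Trying y = 0.992 m: A³/T = 1.935 — too large.
Trying y = 0.878 m: A³/T = 1.213 — matches.

y_c = 0.878 m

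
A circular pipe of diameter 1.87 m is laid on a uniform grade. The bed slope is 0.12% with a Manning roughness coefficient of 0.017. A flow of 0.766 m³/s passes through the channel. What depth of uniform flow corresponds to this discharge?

Manning's equation rearranged: A R^(2/3) = nQ / (1·√S) = 0.017 × 0.766 / (√0.0012) = 0.3759.
Try y = 0.417 m: A R^(2/3) = 0.1804 — short.
Try y = 0.743 m: A R^(2/3) = 0.5507 — over.
Try y = 0.606 m: A R^(2/3) = 0.3758 — close enough.

y_n = 0.606 m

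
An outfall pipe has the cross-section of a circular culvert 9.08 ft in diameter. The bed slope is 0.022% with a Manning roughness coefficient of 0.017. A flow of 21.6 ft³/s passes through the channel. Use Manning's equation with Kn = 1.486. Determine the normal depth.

y_n = 2.37 ft

Manning's equation rearranged: A R^(2/3) = nQ / (1.486·√S) = 0.017 × 21.6 / (1.486 × √0.00022) = 16.66.
Trying y = 2.88 ft: A R^(2/3) = 24.38 — over.
Trying y = 2.37 ft: A R^(2/3) = 16.68 — close enough.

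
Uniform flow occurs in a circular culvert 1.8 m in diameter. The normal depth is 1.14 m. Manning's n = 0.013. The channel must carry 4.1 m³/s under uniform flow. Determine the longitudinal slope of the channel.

S = 0.0024

For a circular section of diameter D = 1.8 m at depth y = 1.14 m, the central angle is θ = 2 arccos(1 − 2y/D) = 3.681 rad. Then A = (D²/8)(θ − sin θ) = 1.699 m² and P = Dθ/2 = 3.313 m.
Hydraulic radius R = A/P = 1.699/3.313 = 0.5128 m.
From Manning's equation, S = [nQ / (1 A R^(2/3))]² = [0.013 × 4.1 / (1 × 1.699 × 0.5128^(2/3))]² = 0.0024.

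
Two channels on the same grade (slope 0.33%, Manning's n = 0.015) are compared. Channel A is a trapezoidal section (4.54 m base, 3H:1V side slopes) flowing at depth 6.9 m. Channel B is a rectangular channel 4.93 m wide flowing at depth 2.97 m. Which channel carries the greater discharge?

channel A

Channel A: With bottom width b = 4.54 m and side slope z = 3: A = (b + zy)y = (4.54 + 3×6.9)×6.9 = 174.2 m²; P = b + 2y√(1+z²) = 4.54 + 2×6.9×3.162 = 48.18 m. Hydraulic radius R = A/P = 174.2/48.18 = 3.615 m. Q_A = (1/0.015)·174.2·3.615^(2/3)·√0.0033 = 1571 m³/s.
Channel B: Flow area A = b·y = 4.93 × 2.97 = 14.64 m². Wetted perimeter P = b + 2y = 4.93 + 2×2.97 = 10.87 m. Hydraulic radius R = A/P = 14.64/10.87 = 1.347 m. Q_B = (1/0.015)·14.64·1.347^(2/3)·√0.0033 = 68.39 m³/s.
Q_A = 1571 m³/s vs Q_B = 68.39 m³/s, so channel A carries more.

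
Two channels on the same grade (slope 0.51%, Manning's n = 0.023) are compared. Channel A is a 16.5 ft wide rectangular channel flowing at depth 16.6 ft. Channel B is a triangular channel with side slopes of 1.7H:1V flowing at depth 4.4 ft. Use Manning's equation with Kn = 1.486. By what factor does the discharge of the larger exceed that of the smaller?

Channel A: Flow area A = b·y = 16.5 × 16.6 = 273.9 ft². Wetted perimeter P = b + 2y = 16.5 + 2×16.6 = 49.7 ft. Hydraulic radius R = A/P = 273.9/49.7 = 5.511 ft. Q_A = (1.486/0.023)·273.9·5.511^(2/3)·√0.0051 = 3943 ft³/s.
Channel B: For a triangular section with side slope z = 1.7: A = zy² = 1.7×4.4² = 32.91 ft²; P = 2y√(1+z²) = 2×4.4×1.972 = 17.36 ft. Hydraulic radius R = A/P = 32.91/17.36 = 1.896 ft. Q_B = (1.486/0.023)·32.91·1.896^(2/3)·√0.0051 = 232.6 ft³/s.
The larger discharge is 3943 ft³/s and the smaller is 232.6 ft³/s; the ratio is 16.9.

16.9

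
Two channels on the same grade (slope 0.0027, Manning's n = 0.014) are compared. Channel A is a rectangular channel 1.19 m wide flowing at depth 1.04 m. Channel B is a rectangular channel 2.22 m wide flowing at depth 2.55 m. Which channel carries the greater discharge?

Channel A: Flow area A = b·y = 1.19 × 1.04 = 1.238 m². Wetted perimeter P = b + 2y = 1.19 + 2×1.04 = 3.27 m. Hydraulic radius R = A/P = 1.238/3.27 = 0.3785 m. Q_A = (1/0.014)·1.238·0.3785^(2/3)·√0.0027 = 2.403 m³/s.
Channel B: Flow area A = b·y = 2.22 × 2.55 = 5.661 m². Wetted perimeter P = b + 2y = 2.22 + 2×2.55 = 7.32 m. Hydraulic radius R = A/P = 5.661/7.32 = 0.7734 m. Q_B = (1/0.014)·5.661·0.7734^(2/3)·√0.0027 = 17.7 m³/s.
Q_A = 2.403 m³/s vs Q_B = 17.7 m³/s, so channel B carries more.

channel B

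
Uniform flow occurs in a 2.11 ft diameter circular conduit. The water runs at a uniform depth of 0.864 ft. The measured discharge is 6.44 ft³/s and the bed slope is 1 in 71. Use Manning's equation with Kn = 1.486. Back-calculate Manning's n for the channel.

n = 0.022

For a circular section of diameter D = 2.11 ft at depth y = 0.864 ft, the central angle is θ = 2 arccos(1 − 2y/D) = 2.777 rad. Then A = (D²/8)(θ − sin θ) = 1.348 ft² and P = Dθ/2 = 2.93 ft.
Hydraulic radius R = A/P = 1.348/2.93 = 0.4599 ft.
Rearranging Manning's equation: n = (1.486/Q) A R^(2/3) S^(1/2) = (1.486/6.44) × 1.348 × 0.4599^(2/3) × √0.01408 = 0.022.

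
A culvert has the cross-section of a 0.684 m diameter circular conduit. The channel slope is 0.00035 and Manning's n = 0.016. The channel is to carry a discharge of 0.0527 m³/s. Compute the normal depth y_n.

y_n = 0.3 m

Manning's equation rearranged: A R^(2/3) = nQ / (1·√S) = 0.016 × 0.0527 / (√0.00035) = 0.04507.
Try y = 0.267 m: A R^(2/3) = 0.03648 — low.
Try y = 0.371 m: A R^(2/3) = 0.06482 — high.
Try y = 0.3 m: A R^(2/3) = 0.04505 — ≈ 0.04507.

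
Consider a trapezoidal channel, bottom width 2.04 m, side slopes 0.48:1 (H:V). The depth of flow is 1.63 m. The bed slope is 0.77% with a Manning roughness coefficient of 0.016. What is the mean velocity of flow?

With bottom width b = 2.04 m and side slope z = 0.48: A = (b + zy)y = (2.04 + 0.48×1.63)×1.63 = 4.601 m²; P = b + 2y√(1+z²) = 2.04 + 2×1.63×1.109 = 5.656 m.
Hydraulic radius R = A/P = 4.601/5.656 = 0.8134 m.
From Manning's equation, V = (1/n) R^(2/3) S^(1/2) = (1/0.016) × 0.8134^(2/3) × 0.0077^(1/2) = 4.78 m/s.

V = 4.78 m/s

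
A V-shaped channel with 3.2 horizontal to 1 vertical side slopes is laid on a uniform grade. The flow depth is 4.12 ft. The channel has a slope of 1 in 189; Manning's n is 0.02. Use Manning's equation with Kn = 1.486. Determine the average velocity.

V = 8.48 ft/s

For a triangular section with side slope z = 3.2: A = zy² = 3.2×4.12² = 54.32 ft²; P = 2y√(1+z²) = 2×4.12×3.353 = 27.63 ft.
Hydraulic radius R = A/P = 54.32/27.63 = 1.966 ft.
From Manning's equation, V = (1.486/n) R^(2/3) S^(1/2) = (1.486/0.02) × 1.966^(2/3) × 0.005291^(1/2) = 8.48 ft/s.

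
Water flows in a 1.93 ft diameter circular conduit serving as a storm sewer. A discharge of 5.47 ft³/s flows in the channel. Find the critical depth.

At critical depth, Q² T / (g A³) = 1, i.e. A³/T = Q²/g = 5.47²/32.2 = 0.9292.
Try y = 1.02 ft: A³/T = 2.004 — too large.
Try y = 0.723 ft: A³/T = 0.5363 — too small.
Try y = 0.834 ft: A³/T = 0.9281 — close enough.

y_c = 0.834 ft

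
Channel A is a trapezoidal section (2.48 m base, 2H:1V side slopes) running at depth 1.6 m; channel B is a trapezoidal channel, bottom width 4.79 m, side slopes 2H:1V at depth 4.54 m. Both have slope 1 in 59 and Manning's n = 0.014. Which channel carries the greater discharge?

channel B

Channel A: With bottom width b = 2.48 m and side slope z = 2: A = (b + zy)y = (2.48 + 2×1.6)×1.6 = 9.088 m²; P = b + 2y√(1+z²) = 2.48 + 2×1.6×2.236 = 9.635 m. Hydraulic radius R = A/P = 9.088/9.635 = 0.9432 m. Q_A = (1/0.014)·9.088·0.9432^(2/3)·√0.01695 = 81.28 m³/s.
Channel B: With bottom width b = 4.79 m and side slope z = 2: A = (b + zy)y = (4.79 + 2×4.54)×4.54 = 62.97 m²; P = b + 2y√(1+z²) = 4.79 + 2×4.54×2.236 = 25.09 m. Hydraulic radius R = A/P = 62.97/25.09 = 2.509 m. Q_B = (1/0.014)·62.97·2.509^(2/3)·√0.01695 = 1081 m³/s.
Q_A = 81.28 m³/s vs Q_B = 1081 m³/s, so channel B carries more.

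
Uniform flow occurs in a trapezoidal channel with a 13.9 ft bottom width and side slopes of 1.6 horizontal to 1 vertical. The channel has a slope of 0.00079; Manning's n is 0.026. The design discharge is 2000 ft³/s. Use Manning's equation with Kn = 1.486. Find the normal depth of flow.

y_n = 11.3 ft

Manning's equation rearranged: A R^(2/3) = nQ / (1.486·√S) = 0.026 × 2000 / (1.486 × √0.00079) = 1245.
Trying y = 12.8 ft: A R^(2/3) = 1622 — high.
Trying y = 10 ft: A R^(2/3) = 964.2 — low.
Trying y = 11.3 ft: A R^(2/3) = 1245 — close enough.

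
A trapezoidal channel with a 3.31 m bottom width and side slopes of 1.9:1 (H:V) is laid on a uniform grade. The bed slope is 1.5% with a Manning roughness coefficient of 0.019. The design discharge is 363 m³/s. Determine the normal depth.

y_n = 3.58 m

Manning's equation rearranged: A R^(2/3) = nQ / (1·√S) = 0.019 × 363 / (√0.015) = 56.31.
Try y = 2.59 m: A R^(2/3) = 27.65 — low.
Try y = 3.58 m: A R^(2/3) = 56.26 — matches.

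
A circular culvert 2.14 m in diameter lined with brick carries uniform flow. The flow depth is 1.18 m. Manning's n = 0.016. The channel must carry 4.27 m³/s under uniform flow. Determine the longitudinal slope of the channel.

S = 0.0024

For a circular section of diameter D = 2.14 m at depth y = 1.18 m, the central angle is θ = 2 arccos(1 − 2y/D) = 3.348 rad. Then A = (D²/8)(θ − sin θ) = 2.033 m² and P = Dθ/2 = 3.582 m.
Hydraulic radius R = A/P = 2.033/3.582 = 0.5677 m.
From Manning's equation, S = [nQ / (1 A R^(2/3))]² = [0.016 × 4.27 / (1 × 2.033 × 0.5677^(2/3))]² = 0.0024.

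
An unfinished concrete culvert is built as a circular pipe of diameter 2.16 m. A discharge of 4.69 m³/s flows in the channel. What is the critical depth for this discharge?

y_c = 1.01 m

At critical depth, Q² T / (g A³) = 1, i.e. A³/T = Q²/g = 4.69²/9.81 = 2.242.
At y = 0.72 m: A³/T = 0.6002 — short.
At y = 1.27 m: A³/T = 5.289 — over.
At y = 1.01 m: A³/T = 2.204 — matches.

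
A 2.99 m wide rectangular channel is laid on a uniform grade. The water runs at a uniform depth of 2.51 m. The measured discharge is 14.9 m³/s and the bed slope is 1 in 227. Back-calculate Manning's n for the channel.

Flow area A = b·y = 2.99 × 2.51 = 7.505 m². Wetted perimeter P = b + 2y = 2.99 + 2×2.51 = 8.01 m.
Hydraulic radius R = A/P = 7.505/8.01 = 0.9369 m.
Rearranging Manning's equation: n = (1/Q) A R^(2/3) S^(1/2) = (1/14.9) × 7.505 × 0.9369^(2/3) × √0.004405 = 0.032.

n = 0.032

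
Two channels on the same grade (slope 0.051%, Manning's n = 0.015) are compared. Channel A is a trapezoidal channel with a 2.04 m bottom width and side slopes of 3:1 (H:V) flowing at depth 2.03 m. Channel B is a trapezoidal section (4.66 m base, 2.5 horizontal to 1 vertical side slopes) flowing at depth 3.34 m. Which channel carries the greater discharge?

channel B

Channel A: With bottom width b = 2.04 m and side slope z = 3: A = (b + zy)y = (2.04 + 3×2.03)×2.03 = 16.5 m²; P = b + 2y√(1+z²) = 2.04 + 2×2.03×3.162 = 14.88 m. Hydraulic radius R = A/P = 16.5/14.88 = 1.109 m. Q_A = (1/0.015)·16.5·1.109^(2/3)·√0.00051 = 26.63 m³/s.
Channel B: With bottom width b = 4.66 m and side slope z = 2.5: A = (b + zy)y = (4.66 + 2.5×3.34)×3.34 = 43.45 m²; P = b + 2y√(1+z²) = 4.66 + 2×3.34×2.693 = 22.65 m. Hydraulic radius R = A/P = 43.45/22.65 = 1.919 m. Q_B = (1/0.015)·43.45·1.919^(2/3)·√0.00051 = 101 m³/s.
Q_A = 26.63 m³/s vs Q_B = 101 m³/s, so channel B carries more.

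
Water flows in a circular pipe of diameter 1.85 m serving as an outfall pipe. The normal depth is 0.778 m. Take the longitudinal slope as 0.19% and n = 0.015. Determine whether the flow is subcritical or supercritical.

subcritical

For a circular section of diameter D = 1.85 m at depth y = 0.778 m, the central angle is θ = 2 arccos(1 − 2y/D) = 2.822 rad. Then A = (D²/8)(θ − sin θ) = 1.073 m² and P = Dθ/2 = 2.611 m.
Hydraulic radius R = A/P = 1.073/2.611 = 0.4111 m.
V = (1/n) R^(2/3) √S = (1/0.015) × 0.4111^(2/3) × √0.0019 = 1.607 m/s. Hydraulic depth D_h = A/T = 1.073/1.826 = 0.5876 m.
Froude number Fr = V/√(g·D_h) = 1.607/√(9.81×0.5876) = 0.669, which is less than 1, so the flow is subcritical.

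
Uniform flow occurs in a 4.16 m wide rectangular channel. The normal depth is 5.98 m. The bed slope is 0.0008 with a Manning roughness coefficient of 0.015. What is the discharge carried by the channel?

Q = 62.6 m³/s

Flow area A = b·y = 4.16 × 5.98 = 24.88 m². Wetted perimeter P = b + 2y = 4.16 + 2×5.98 = 16.12 m.
Hydraulic radius R = A/P = 24.88/16.12 = 1.543 m.
Manning's equation: Q = (1/n) A R^(2/3) S^(1/2) = (1/0.015) × 24.88 × 1.543^(2/3) × 0.0008^(1/2) = 62.6 m³/s.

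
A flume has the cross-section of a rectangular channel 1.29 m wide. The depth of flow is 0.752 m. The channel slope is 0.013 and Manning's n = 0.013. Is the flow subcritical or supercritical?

supercritical

Flow area A = b·y = 1.29 × 0.752 = 0.9701 m². Wetted perimeter P = b + 2y = 1.29 + 2×0.752 = 2.794 m.
Hydraulic radius R = A/P = 0.9701/2.794 = 0.3472 m.
V = (1/n) R^(2/3) √S = (1/0.013) × 0.3472^(2/3) × √0.013 = 4.333 m/s. Hydraulic depth D_h = A/T = 0.9701/1.29 = 0.752 m.
Froude number Fr = V/√(g·D_h) = 4.333/√(9.81×0.752) = 1.6, which is greater than 1, so the flow is supercritical.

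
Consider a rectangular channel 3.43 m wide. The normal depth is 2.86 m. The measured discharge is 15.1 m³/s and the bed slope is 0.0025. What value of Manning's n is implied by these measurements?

Flow area A = b·y = 3.43 × 2.86 = 9.81 m². Wetted perimeter P = b + 2y = 3.43 + 2×2.86 = 9.15 m.
Hydraulic radius R = A/P = 9.81/9.15 = 1.072 m.
Rearranging Manning's equation: n = (1/Q) A R^(2/3) S^(1/2) = (1/15.1) × 9.81 × 1.072^(2/3) × √0.0025 = 0.034.

n = 0.034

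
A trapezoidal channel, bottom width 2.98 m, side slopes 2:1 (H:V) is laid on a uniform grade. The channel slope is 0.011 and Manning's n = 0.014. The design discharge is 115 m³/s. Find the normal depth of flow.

y_n = 1.99 m

Manning's equation rearranged: A R^(2/3) = nQ / (1·√S) = 0.014 × 115 / (√0.011) = 15.35.
Try y = 2.16 m: A R^(2/3) = 18.27 — too large.
Try y = 1.77 m: A R^(2/3) = 11.99 — too small.
Try y = 1.99 m: A R^(2/3) = 15.34 — ≈ 15.35.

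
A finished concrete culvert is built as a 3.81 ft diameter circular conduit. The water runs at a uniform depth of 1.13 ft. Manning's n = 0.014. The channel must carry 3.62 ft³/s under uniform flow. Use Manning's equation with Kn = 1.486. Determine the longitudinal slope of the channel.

For a circular section of diameter D = 3.81 ft at depth y = 1.13 ft, the central angle is θ = 2 arccos(1 − 2y/D) = 2.304 rad. Then A = (D²/8)(θ − sin θ) = 2.831 ft² and P = Dθ/2 = 4.388 ft.
Hydraulic radius R = A/P = 2.831/4.388 = 0.6452 ft.
From Manning's equation, S = [nQ / (1.486 A R^(2/3))]² = [0.014 × 3.62 / (1.486 × 2.831 × 0.6452^(2/3))]² = 0.00026.

S = 0.00026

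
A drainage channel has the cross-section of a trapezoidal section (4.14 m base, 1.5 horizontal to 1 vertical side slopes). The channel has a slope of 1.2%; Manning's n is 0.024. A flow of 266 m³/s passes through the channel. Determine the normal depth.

y_n = 3.71 m

Manning's equation rearranged: A R^(2/3) = nQ / (1·√S) = 0.024 × 266 / (√0.012) = 58.28.
Trying y = 4.22 m: A R^(2/3) = 76.6 — too large.
Trying y = 2.66 m: A R^(2/3) = 29.27 — too small.
Trying y = 3.71 m: A R^(2/3) = 58.21 — close enough.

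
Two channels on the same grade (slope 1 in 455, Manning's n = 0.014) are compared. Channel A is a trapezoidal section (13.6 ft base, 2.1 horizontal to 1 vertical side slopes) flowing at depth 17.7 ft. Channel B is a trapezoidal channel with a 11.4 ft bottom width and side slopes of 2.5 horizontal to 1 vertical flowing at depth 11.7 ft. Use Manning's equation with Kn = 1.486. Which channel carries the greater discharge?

Channel A: With bottom width b = 13.6 ft and side slope z = 2.1: A = (b + zy)y = (13.6 + 2.1×17.7)×17.7 = 898.6 ft²; P = b + 2y√(1+z²) = 13.6 + 2×17.7×2.326 = 95.94 ft. Hydraulic radius R = A/P = 898.6/95.94 = 9.367 ft. Q_A = (1.486/0.014)·898.6·9.367^(2/3)·√0.002198 = 19870 ft³/s.
Channel B: With bottom width b = 11.4 ft and side slope z = 2.5: A = (b + zy)y = (11.4 + 2.5×11.7)×11.7 = 475.6 ft²; P = b + 2y√(1+z²) = 11.4 + 2×11.7×2.693 = 74.41 ft. Hydraulic radius R = A/P = 475.6/74.41 = 6.392 ft. Q_B = (1.486/0.014)·475.6·6.392^(2/3)·√0.002198 = 8151 ft³/s.
Q_A = 19870 ft³/s vs Q_B = 8151 ft³/s, so channel A carries more.

channel A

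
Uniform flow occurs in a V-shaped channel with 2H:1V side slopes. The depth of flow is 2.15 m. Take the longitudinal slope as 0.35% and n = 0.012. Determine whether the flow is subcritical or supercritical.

supercritical

For a triangular section with side slope z = 2: A = zy² = 2×2.15² = 9.245 m²; P = 2y√(1+z²) = 2×2.15×2.236 = 9.615 m.
Hydraulic radius R = A/P = 9.245/9.615 = 0.9615 m.
V = (1/n) R^(2/3) √S = (1/0.012) × 0.9615^(2/3) × √0.0035 = 4.803 m/s. Hydraulic depth D_h = A/T = 9.245/8.6 = 1.075 m.
Froude number Fr = V/√(g·D_h) = 4.803/√(9.81×1.075) = 1.48, which is greater than 1, so the flow is supercritical.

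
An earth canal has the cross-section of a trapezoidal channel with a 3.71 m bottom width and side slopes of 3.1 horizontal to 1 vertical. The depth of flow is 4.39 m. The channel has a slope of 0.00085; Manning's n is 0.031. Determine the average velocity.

V = 1.66 m/s

With bottom width b = 3.71 m and side slope z = 3.1: A = (b + zy)y = (3.71 + 3.1×4.39)×4.39 = 76.03 m²; P = b + 2y√(1+z²) = 3.71 + 2×4.39×3.257 = 32.31 m.
Hydraulic radius R = A/P = 76.03/32.31 = 2.353 m.
From Manning's equation, V = (1/n) R^(2/3) S^(1/2) = (1/0.031) × 2.353^(2/3) × 0.00085^(1/2) = 1.66 m/s.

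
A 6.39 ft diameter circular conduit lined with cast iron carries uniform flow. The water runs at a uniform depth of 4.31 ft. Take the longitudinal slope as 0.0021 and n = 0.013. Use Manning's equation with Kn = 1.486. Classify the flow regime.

subcritical

For a circular section of diameter D = 6.39 ft at depth y = 4.31 ft, the central angle is θ = 2 arccos(1 − 2y/D) = 3.855 rad. Then A = (D²/8)(θ − sin θ) = 23.01 ft² and P = Dθ/2 = 12.32 ft.
Hydraulic radius R = A/P = 23.01/12.32 = 1.869 ft.
V = (1.486/n) R^(2/3) √S = (1.486/0.013) × 1.869^(2/3) × √0.0021 = 7.947 ft/s. Hydraulic depth D_h = A/T = 23.01/5.988 = 3.843 ft.
Froude number Fr = V/√(g·D_h) = 7.947/√(32.2×3.843) = 0.714, which is less than 1, so the flow is subcritical.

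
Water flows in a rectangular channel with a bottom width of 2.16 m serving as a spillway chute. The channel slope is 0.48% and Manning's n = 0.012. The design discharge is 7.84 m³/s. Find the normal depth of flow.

y_n = 0.98 m

Manning's equation rearranged: A R^(2/3) = nQ / (1·√S) = 0.012 × 7.84 / (√0.0048) = 1.358.
At y = 1.06 m: A R^(2/3) = 1.509 — too large.
At y = 0.708 m: A R^(2/3) = 0.8681 — too small.
At y = 0.98 m: A R^(2/3) = 1.358 — ≈ 1.358.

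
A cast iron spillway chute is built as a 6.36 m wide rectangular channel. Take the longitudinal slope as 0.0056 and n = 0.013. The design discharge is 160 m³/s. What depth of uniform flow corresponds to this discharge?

Manning's equation rearranged: A R^(2/3) = nQ / (1·√S) = 0.013 × 160 / (√0.0056) = 27.8.
At y = 3.72 m: A R^(2/3) = 33.89 — too large.
At y = 2.83 m: A R^(2/3) = 23.56 — too small.
At y = 3.2 m: A R^(2/3) = 27.78 — matches.

y_n = 3.2 m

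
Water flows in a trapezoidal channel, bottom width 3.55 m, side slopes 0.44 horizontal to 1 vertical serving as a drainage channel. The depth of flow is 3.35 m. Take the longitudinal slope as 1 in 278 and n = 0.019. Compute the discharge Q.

With bottom width b = 3.55 m and side slope z = 0.44: A = (b + zy)y = (3.55 + 0.44×3.35)×3.35 = 16.83 m²; P = b + 2y√(1+z²) = 3.55 + 2×3.35×1.093 = 10.87 m.
Hydraulic radius R = A/P = 16.83/10.87 = 1.548 m.
Manning's equation: Q = (1/n) A R^(2/3) S^(1/2) = (1/0.019) × 16.83 × 1.548^(2/3) × 0.003597^(1/2) = 71.1 m³/s.

Q = 71.1 m³/s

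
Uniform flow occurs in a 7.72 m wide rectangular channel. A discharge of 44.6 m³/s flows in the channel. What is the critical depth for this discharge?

y_c = 1.5 m

For a rectangular channel, critical depth y_c = (q²/g)^(1/3) where q = Q/b = 44.6/7.72 = 5.777 m²/s.
So y_c = (5.777²/9.81)^(1/3) = 1.5 m.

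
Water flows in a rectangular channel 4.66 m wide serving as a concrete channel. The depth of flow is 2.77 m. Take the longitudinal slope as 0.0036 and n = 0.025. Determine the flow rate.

Q = 36.2 m³/s

Flow area A = b·y = 4.66 × 2.77 = 12.91 m². Wetted perimeter P = b + 2y = 4.66 + 2×2.77 = 10.2 m.
Hydraulic radius R = A/P = 12.91/10.2 = 1.266 m.
Manning's equation: Q = (1/n) A R^(2/3) S^(1/2) = (1/0.025) × 12.91 × 1.266^(2/3) × 0.0036^(1/2) = 36.2 m³/s.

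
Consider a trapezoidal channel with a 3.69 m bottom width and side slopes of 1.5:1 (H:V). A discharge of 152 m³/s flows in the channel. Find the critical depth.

y_c = 3.58 m

At critical depth, Q² T / (g A³) = 1, i.e. A³/T = Q²/g = 152²/9.81 = 2355.
Trying y = 4.31 m: A³/T = 5045 — high.
Trying y = 3.04 m: A³/T = 1231 — low.
Trying y = 3.58 m: A³/T = 2365 — matches.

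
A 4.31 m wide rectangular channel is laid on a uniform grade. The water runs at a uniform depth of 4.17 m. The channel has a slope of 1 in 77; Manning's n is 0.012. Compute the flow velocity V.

V = 12 m/s

Flow area A = b·y = 4.31 × 4.17 = 17.97 m². Wetted perimeter P = b + 2y = 4.31 + 2×4.17 = 12.65 m.
Hydraulic radius R = A/P = 17.97/12.65 = 1.421 m.
From Manning's equation, V = (1/n) R^(2/3) S^(1/2) = (1/0.012) × 1.421^(2/3) × 0.01299^(1/2) = 12 m/s.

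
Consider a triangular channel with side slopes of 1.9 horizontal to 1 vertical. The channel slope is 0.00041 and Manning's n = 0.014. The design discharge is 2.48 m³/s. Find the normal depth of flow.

Manning's equation rearranged: A R^(2/3) = nQ / (1·√S) = 0.014 × 2.48 / (√0.00041) = 1.715.
At y = 0.939 m: A R^(2/3) = 0.9328 — too small.
At y = 1.18 m: A R^(2/3) = 1.715 — matches.

y_n = 1.18 m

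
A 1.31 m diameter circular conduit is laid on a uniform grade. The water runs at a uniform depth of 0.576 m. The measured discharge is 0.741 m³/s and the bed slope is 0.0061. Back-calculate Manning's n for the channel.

n = 0.027

For a circular section of diameter D = 1.31 m at depth y = 0.576 m, the central angle is θ = 2 arccos(1 − 2y/D) = 2.9 rad. Then A = (D²/8)(θ − sin θ) = 0.5707 m² and P = Dθ/2 = 1.899 m.
Hydraulic radius R = A/P = 0.5707/1.899 = 0.3005 m.
Rearranging Manning's equation: n = (1/Q) A R^(2/3) S^(1/2) = (1/0.741) × 0.5707 × 0.3005^(2/3) × √0.0061 = 0.027.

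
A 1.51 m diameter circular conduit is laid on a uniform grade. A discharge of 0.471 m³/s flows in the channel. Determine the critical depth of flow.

At critical depth, Q² T / (g A³) = 1, i.e. A³/T = Q²/g = 0.471²/9.81 = 0.02261.
At y = 0.302 m: A³/T = 0.01372 — short.
At y = 0.388 m: A³/T = 0.03652 — over.
At y = 0.343 m: A³/T = 0.02258 — matches.

y_c = 0.343 m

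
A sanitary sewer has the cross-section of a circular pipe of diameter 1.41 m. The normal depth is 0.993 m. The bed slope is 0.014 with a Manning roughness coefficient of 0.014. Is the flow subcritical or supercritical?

For a circular section of diameter D = 1.41 m at depth y = 0.993 m, the central angle is θ = 2 arccos(1 − 2y/D) = 3.983 rad. Then A = (D²/8)(θ − sin θ) = 1.175 m² and P = Dθ/2 = 2.808 m.
Hydraulic radius R = A/P = 1.175/2.808 = 0.4185 m.
V = (1/n) R^(2/3) √S = (1/0.014) × 0.4185^(2/3) × √0.014 = 4.729 m/s. Hydraulic depth D_h = A/T = 1.175/1.287 = 0.9132 m.
Froude number Fr = V/√(g·D_h) = 4.729/√(9.81×0.9132) = 1.58, which is greater than 1, so the flow is supercritical.

supercritical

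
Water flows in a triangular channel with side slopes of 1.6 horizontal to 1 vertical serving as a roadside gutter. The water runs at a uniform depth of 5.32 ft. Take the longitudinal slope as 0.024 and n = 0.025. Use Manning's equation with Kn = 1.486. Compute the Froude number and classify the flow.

supercritical

For a triangular section with side slope z = 1.6: A = zy² = 1.6×5.32² = 45.28 ft²; P = 2y√(1+z²) = 2×5.32×1.887 = 20.08 ft.
Hydraulic radius R = A/P = 45.28/20.08 = 2.256 ft.
V = (1.486/n) R^(2/3) √S = (1.486/0.025) × 2.256^(2/3) × √0.024 = 15.84 ft/s. Hydraulic depth D_h = A/T = 45.28/17.02 = 2.66 ft.
Froude number Fr = V/√(g·D_h) = 15.84/√(32.2×2.66) = 1.71, which is greater than 1, so the flow is supercritical.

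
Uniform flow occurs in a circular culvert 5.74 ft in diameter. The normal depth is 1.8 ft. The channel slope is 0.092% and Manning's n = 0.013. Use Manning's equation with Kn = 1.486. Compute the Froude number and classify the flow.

subcritical

For a circular section of diameter D = 5.74 ft at depth y = 1.8 ft, the central angle is θ = 2 arccos(1 − 2y/D) = 2.377 rad. Then A = (D²/8)(θ − sin θ) = 6.942 ft² and P = Dθ/2 = 6.823 ft.
Hydraulic radius R = A/P = 6.942/6.823 = 1.017 ft.
V = (1.486/n) R^(2/3) √S = (1.486/0.013) × 1.017^(2/3) × √0.00092 = 3.507 ft/s. Hydraulic depth D_h = A/T = 6.942/5.326 = 1.303 ft.
Froude number Fr = V/√(g·D_h) = 3.507/√(32.2×1.303) = 0.541, which is less than 1, so the flow is subcritical.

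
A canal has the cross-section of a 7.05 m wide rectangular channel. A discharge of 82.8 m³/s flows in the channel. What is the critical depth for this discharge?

For a rectangular channel, critical depth y_c = (q²/g)^(1/3) where q = Q/b = 82.8/7.05 = 11.74 m²/s.
So y_c = (11.74²/9.81)^(1/3) = 2.41 m.

y_c = 2.41 m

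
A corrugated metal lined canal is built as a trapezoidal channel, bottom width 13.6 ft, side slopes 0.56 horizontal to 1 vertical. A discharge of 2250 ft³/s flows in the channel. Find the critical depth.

At critical depth, Q² T / (g A³) = 1, i.e. A³/T = Q²/g = 2250²/32.2 = 157200.
At y = 10.5 ft: A³/T = 337400 — too large.
At y = 8.39 ft: A³/T = 157300 — matches.

y_c = 8.39 ft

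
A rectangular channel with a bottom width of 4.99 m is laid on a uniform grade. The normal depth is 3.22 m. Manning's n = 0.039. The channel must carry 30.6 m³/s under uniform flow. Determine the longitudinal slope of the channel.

Flow area A = b·y = 4.99 × 3.22 = 16.07 m². Wetted perimeter P = b + 2y = 4.99 + 2×3.22 = 11.43 m.
Hydraulic radius R = A/P = 16.07/11.43 = 1.406 m.
From Manning's equation, S = [nQ / (1 A R^(2/3))]² = [0.039 × 30.6 / (1 × 16.07 × 1.406^(2/3))]² = 0.0035.

S = 0.0035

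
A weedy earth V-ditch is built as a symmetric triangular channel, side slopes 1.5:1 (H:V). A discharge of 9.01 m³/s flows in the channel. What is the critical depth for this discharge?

y_c = 1.49 m

At critical depth, Q² T / (g A³) = 1, i.e. A³/T = Q²/g = 9.01²/9.81 = 8.275.
Try y = 1.05 m: A³/T = 1.436 — short.
Try y = 1.49 m: A³/T = 8.262 — close enough.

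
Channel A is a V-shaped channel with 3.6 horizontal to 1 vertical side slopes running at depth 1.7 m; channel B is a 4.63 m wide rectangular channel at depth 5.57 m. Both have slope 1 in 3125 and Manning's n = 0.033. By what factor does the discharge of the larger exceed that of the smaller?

Channel A: For a triangular section with side slope z = 3.6: A = zy² = 3.6×1.7² = 10.4 m²; P = 2y√(1+z²) = 2×1.7×3.736 = 12.7 m. Hydraulic radius R = A/P = 10.4/12.7 = 0.819 m. Q_A = (1/0.033)·10.4·0.819^(2/3)·√0.00032 = 4.937 m³/s.
Channel B: Flow area A = b·y = 4.63 × 5.57 = 25.79 m². Wetted perimeter P = b + 2y = 4.63 + 2×5.57 = 15.77 m. Hydraulic radius R = A/P = 25.79/15.77 = 1.635 m. Q_B = (1/0.033)·25.79·1.635^(2/3)·√0.00032 = 19.4 m³/s.
The larger discharge is 19.4 m³/s and the smaller is 4.937 m³/s; the ratio is 3.93.

3.93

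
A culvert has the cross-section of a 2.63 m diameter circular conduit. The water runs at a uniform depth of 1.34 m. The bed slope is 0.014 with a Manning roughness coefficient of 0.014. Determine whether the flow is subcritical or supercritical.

For a circular section of diameter D = 2.63 m at depth y = 1.34 m, the central angle is θ = 2 arccos(1 − 2y/D) = 3.18 rad. Then A = (D²/8)(θ − sin θ) = 2.782 m² and P = Dθ/2 = 4.181 m.
Hydraulic radius R = A/P = 2.782/4.181 = 0.6654 m.
V = (1/n) R^(2/3) √S = (1/0.014) × 0.6654^(2/3) × √0.014 = 6.441 m/s. Hydraulic depth D_h = A/T = 2.782/2.63 = 1.058 m.
Froude number Fr = V/√(g·D_h) = 6.441/√(9.81×1.058) = 2, which is greater than 1, so the flow is supercritical.

supercritical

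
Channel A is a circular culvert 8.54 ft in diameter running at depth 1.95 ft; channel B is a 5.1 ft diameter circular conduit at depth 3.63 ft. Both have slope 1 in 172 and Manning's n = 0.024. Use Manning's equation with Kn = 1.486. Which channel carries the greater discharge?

channel B

Channel A: For a circular section of diameter D = 8.54 ft at depth y = 1.95 ft, the central angle is θ = 2 arccos(1 − 2y/D) = 1.993 rad. Then A = (D²/8)(θ − sin θ) = 9.851 ft² and P = Dθ/2 = 8.509 ft. Hydraulic radius R = A/P = 9.851/8.509 = 1.158 ft. Q_A = (1.486/0.024)·9.851·1.158^(2/3)·√0.005814 = 51.27 ft³/s.
Channel B: For a circular section of diameter D = 5.1 ft at depth y = 3.63 ft, the central angle is θ = 2 arccos(1 − 2y/D) = 4.016 rad. Then A = (D²/8)(θ − sin θ) = 15.55 ft² and P = Dθ/2 = 10.24 ft. Hydraulic radius R = A/P = 15.55/10.24 = 1.519 ft. Q_B = (1.486/0.024)·15.55·1.519^(2/3)·√0.005814 = 97.01 ft³/s.
Q_A = 51.27 ft³/s vs Q_B = 97.01 ft³/s, so channel B carries more.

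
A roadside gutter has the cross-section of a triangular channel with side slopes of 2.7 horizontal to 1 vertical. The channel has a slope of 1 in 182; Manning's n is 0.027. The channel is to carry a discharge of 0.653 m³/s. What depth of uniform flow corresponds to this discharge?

Manning's equation rearranged: A R^(2/3) = nQ / (1·√S) = 0.027 × 0.653 / (√0.005495) = 0.2379.
Trying y = 0.53 m: A R^(2/3) = 0.2998 — over.
Trying y = 0.347 m: A R^(2/3) = 0.09689 — short.
Trying y = 0.486 m: A R^(2/3) = 0.2379 — matches.

y_n = 0.486 m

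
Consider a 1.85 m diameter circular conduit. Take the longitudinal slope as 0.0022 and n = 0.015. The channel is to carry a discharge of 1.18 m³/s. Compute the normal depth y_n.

y_n = 0.61 m

Manning's equation rearranged: A R^(2/3) = nQ / (1·√S) = 0.015 × 1.18 / (√0.0022) = 0.3774.
Try y = 0.762 m: A R^(2/3) = 0.5714 — over.
Try y = 0.425 m: A R^(2/3) = 0.1861 — short.
Try y = 0.61 m: A R^(2/3) = 0.3775 — ≈ 0.3774.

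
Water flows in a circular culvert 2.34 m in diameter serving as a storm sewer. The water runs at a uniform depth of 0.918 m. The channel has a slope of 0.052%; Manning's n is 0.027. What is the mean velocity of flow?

For a circular section of diameter D = 2.34 m at depth y = 0.918 m, the central angle is θ = 2 arccos(1 − 2y/D) = 2.707 rad. Then A = (D²/8)(θ − sin θ) = 1.565 m² and P = Dθ/2 = 3.168 m.
Hydraulic radius R = A/P = 1.565/3.168 = 0.4941 m.
From Manning's equation, V = (1/n) R^(2/3) S^(1/2) = (1/0.027) × 0.4941^(2/3) × 0.00052^(1/2) = 0.528 m/s.

V = 0.528 m/s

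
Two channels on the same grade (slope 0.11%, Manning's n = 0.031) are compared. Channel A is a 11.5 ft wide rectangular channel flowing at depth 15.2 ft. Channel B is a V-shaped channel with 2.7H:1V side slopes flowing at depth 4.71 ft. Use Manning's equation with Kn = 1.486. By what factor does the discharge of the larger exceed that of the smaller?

Channel A: Flow area A = b·y = 11.5 × 15.2 = 174.8 ft². Wetted perimeter P = b + 2y = 11.5 + 2×15.2 = 41.9 ft. Hydraulic radius R = A/P = 174.8/41.9 = 4.172 ft. Q_A = (1.486/0.031)·174.8·4.172^(2/3)·√0.0011 = 720.2 ft³/s.
Channel B: For a triangular section with side slope z = 2.7: A = zy² = 2.7×4.71² = 59.9 ft²; P = 2y√(1+z²) = 2×4.71×2.879 = 27.12 ft. Hydraulic radius R = A/P = 59.9/27.12 = 2.208 ft. Q_B = (1.486/0.031)·59.9·2.208^(2/3)·√0.0011 = 161.5 ft³/s.
The larger discharge is 720.2 ft³/s and the smaller is 161.5 ft³/s; the ratio is 4.46.

4.46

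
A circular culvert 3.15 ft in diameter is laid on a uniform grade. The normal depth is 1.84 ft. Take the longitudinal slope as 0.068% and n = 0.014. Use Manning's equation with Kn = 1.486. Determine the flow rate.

For a circular section of diameter D = 3.15 ft at depth y = 1.84 ft, the central angle is θ = 2 arccos(1 − 2y/D) = 3.48 rad. Then A = (D²/8)(θ − sin θ) = 4.727 ft² and P = Dθ/2 = 5.481 ft.
Hydraulic radius R = A/P = 4.727/5.481 = 0.8626 ft.
Manning's equation: Q = (1.486/n) A R^(2/3) S^(1/2) = (1.486/0.014) × 4.727 × 0.8626^(2/3) × 0.00068^(1/2) = 11.9 ft³/s.

Q = 11.9 ft³/s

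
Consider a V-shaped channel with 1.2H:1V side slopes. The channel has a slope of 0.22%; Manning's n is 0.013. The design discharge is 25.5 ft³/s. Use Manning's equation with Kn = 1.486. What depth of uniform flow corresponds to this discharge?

Manning's equation rearranged: A R^(2/3) = nQ / (1.486·√S) = 0.013 × 25.5 / (1.486 × √0.0022) = 4.756.
At y = 1.45 ft: A R^(2/3) = 1.708 — low.
At y = 2.44 ft: A R^(2/3) = 6.842 — high.
At y = 2.13 ft: A R^(2/3) = 4.762 — matches.

y_n = 2.13 ft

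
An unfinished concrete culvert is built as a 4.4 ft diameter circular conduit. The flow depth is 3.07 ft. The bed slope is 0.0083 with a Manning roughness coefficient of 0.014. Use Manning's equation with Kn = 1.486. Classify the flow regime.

supercritical

For a circular section of diameter D = 4.4 ft at depth y = 3.07 ft, the central angle is θ = 2 arccos(1 − 2y/D) = 3.955 rad. Then A = (D²/8)(θ − sin θ) = 11.33 ft² and P = Dθ/2 = 8.7 ft.
Hydraulic radius R = A/P = 11.33/8.7 = 1.302 ft.
V = (1.486/n) R^(2/3) √S = (1.486/0.014) × 1.302^(2/3) × √0.0083 = 11.53 ft/s. Hydraulic depth D_h = A/T = 11.33/4.041 = 2.803 ft.
Froude number Fr = V/√(g·D_h) = 11.53/√(32.2×2.803) = 1.21, which is greater than 1, so the flow is supercritical.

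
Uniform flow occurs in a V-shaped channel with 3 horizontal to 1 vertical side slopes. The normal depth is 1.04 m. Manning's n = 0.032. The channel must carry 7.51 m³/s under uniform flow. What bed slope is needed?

For a triangular section with side slope z = 3: A = zy² = 3×1.04² = 3.245 m²; P = 2y√(1+z²) = 2×1.04×3.162 = 6.578 m.
Hydraulic radius R = A/P = 3.245/6.578 = 0.4933 m.
From Manning's equation, S = [nQ / (1 A R^(2/3))]² = [0.032 × 7.51 / (1 × 3.245 × 0.4933^(2/3))]² = 0.0141.

S = 0.0141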